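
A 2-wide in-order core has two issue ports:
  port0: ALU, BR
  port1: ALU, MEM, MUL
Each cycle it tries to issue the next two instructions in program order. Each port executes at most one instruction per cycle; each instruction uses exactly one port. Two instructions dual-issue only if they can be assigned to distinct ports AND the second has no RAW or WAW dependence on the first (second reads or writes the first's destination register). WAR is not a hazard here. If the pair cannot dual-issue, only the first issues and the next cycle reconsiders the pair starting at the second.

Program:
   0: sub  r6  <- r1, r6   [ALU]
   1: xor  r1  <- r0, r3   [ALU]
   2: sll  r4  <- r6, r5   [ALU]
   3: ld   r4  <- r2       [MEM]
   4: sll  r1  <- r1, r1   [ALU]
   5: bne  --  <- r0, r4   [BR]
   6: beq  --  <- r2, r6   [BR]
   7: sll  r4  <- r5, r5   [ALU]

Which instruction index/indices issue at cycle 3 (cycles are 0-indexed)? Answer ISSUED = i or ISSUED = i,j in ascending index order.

ISSUED = 5

#0 head=0: sub.ALU xor.ALU i0/i1 dual
#1 head=2: sll.ALU i2 WAW r4
#2 head=3: ld.MEM sll.ALU i3/i4 dual
#3 head=5: bne.BR i5 no-port BR/BR
#4 head=6: beq.BR sll.ALU i6/i7 dual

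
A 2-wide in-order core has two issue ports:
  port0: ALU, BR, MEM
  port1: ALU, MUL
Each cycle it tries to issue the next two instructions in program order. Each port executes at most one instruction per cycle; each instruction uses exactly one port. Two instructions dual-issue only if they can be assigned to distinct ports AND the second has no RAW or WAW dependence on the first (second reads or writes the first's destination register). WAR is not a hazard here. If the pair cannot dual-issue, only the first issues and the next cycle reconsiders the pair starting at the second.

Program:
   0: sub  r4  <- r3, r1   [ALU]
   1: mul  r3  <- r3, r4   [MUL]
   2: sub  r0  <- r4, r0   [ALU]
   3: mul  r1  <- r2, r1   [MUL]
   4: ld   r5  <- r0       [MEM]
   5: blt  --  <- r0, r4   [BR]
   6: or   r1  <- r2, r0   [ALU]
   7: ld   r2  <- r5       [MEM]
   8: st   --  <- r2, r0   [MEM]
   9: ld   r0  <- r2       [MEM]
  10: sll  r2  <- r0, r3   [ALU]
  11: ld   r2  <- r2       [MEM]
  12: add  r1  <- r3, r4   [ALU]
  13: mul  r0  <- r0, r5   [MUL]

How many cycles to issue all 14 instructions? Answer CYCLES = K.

  cy0 -> i0 (sub) RAW r4
  cy1 -> i1&i2 (mul sub) pair
  cy2 -> i3&i4 (mul ld) pair
  cy3 -> i5&i6 (blt or) pair
  cy4 -> i7 (ld) no-port MEM/MEM
  cy5 -> i8 (st) no-port MEM/MEM
  cy6 -> i9 (ld) RAW r0
  cy7 -> i10 (sll) RAW+WAW r2
  cy8 -> i11&i12 (ld add) pair
  cy9 -> i13 (mul) tail

CYCLES = 10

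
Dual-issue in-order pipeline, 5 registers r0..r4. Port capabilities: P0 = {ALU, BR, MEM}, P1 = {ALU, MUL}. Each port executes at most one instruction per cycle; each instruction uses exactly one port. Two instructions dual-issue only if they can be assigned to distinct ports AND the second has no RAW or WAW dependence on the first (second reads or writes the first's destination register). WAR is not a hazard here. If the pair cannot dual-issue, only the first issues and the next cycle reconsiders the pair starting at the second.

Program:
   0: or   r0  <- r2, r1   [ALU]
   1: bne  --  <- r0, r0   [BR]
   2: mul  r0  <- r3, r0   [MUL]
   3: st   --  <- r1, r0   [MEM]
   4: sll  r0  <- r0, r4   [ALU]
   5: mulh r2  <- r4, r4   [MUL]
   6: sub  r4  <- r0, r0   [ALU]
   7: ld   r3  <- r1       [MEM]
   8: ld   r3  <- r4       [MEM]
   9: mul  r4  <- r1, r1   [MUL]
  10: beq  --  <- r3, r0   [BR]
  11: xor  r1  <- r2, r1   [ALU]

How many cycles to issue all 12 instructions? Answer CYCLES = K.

CYCLES = 7

t=0 i0:or.ALU ; RAW r0
t=1 i1,i2:bne.BR/mul.MUL ; dual
t=2 i3,i4:st.MEM/sll.ALU ; dual
t=3 i5,i6:mulh.MUL/sub.ALU ; dual
t=4 i7:ld.MEM ; no-port MEM/MEM
t=5 i8,i9:ld.MEM/mul.MUL ; dual
t=6 i10,i11:beq.BR/xor.ALU ; dual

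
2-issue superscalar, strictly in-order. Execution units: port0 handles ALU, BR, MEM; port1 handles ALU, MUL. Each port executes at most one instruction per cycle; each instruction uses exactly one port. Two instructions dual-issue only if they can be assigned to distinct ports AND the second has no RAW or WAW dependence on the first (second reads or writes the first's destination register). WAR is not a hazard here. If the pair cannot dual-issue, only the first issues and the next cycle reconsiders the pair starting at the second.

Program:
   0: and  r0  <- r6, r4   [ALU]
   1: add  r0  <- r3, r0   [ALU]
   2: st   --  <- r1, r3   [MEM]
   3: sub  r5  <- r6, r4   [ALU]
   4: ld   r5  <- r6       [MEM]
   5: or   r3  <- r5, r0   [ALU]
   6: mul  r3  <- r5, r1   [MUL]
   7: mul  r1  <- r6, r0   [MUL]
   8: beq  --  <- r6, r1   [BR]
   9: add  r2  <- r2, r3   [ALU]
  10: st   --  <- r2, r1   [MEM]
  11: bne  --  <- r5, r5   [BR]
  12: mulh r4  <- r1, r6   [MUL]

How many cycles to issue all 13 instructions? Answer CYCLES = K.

CYCLES = 10

c0: i0 and  RAW+WAW r0
c1: i1+i2 add/st  pair
c2: i3 sub  WAW r5
c3: i4 ld  RAW r5
c4: i5 or  WAW r3
c5: i6 mul  no-port MUL/MUL
c6: i7 mul  RAW r1
c7: i8+i9 beq/add  pair
c8: i10 st  no-port MEM/BR
c9: i11+i12 bne/mulh  pair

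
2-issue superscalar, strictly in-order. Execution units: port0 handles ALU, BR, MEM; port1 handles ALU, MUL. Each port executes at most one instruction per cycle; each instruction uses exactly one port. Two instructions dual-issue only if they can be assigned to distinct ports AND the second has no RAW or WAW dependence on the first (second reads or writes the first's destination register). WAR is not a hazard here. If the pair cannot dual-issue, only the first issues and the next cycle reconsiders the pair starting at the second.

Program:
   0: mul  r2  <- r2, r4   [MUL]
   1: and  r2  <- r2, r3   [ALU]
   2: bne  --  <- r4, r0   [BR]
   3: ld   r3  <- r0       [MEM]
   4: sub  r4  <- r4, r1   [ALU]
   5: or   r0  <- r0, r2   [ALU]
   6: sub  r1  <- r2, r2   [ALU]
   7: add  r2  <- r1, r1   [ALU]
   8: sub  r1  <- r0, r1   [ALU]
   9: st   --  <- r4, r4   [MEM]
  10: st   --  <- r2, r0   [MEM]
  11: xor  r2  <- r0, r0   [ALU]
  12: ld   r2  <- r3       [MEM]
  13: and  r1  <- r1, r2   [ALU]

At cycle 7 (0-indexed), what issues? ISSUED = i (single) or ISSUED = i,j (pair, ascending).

#0 head=0: mul i0 RAW+WAW r2
#1 head=1: and/bne i1+i2 2-wide
#2 head=3: ld/sub i3+i4 2-wide
#3 head=5: or/sub i5+i6 2-wide
#4 head=7: add/sub i7+i8 2-wide
#5 head=9: st i9 no-port MEM/MEM
#6 head=10: st/xor i10+i11 2-wide
#7 head=12: ld i12 RAW r2
#8 head=13: and i13 tail

ISSUED = 12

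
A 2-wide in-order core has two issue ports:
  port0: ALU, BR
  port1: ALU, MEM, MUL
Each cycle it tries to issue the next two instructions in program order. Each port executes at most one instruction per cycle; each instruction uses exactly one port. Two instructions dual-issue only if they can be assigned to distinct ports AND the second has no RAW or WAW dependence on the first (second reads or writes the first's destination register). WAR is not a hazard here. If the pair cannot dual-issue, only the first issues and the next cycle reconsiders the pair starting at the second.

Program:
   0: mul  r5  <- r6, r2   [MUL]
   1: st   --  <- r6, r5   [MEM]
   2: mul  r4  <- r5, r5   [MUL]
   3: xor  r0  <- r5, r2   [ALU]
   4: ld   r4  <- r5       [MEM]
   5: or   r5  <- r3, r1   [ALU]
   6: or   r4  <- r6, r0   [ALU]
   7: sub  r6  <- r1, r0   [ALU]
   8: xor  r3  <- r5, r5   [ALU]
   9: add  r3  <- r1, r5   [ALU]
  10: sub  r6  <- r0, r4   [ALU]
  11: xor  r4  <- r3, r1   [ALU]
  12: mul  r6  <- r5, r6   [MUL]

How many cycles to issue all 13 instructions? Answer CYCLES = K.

CYCLES = 8

  cy0 -> i0 (mul) no-port MUL/MEM
  cy1 -> i1 (st) no-port MEM/MUL
  cy2 -> i2&i3 (mul xor) dual
  cy3 -> i4&i5 (ld or) dual
  cy4 -> i6&i7 (or sub) dual
  cy5 -> i8 (xor) WAW r3
  cy6 -> i9&i10 (add sub) dual
  cy7 -> i11&i12 (xor mul) dual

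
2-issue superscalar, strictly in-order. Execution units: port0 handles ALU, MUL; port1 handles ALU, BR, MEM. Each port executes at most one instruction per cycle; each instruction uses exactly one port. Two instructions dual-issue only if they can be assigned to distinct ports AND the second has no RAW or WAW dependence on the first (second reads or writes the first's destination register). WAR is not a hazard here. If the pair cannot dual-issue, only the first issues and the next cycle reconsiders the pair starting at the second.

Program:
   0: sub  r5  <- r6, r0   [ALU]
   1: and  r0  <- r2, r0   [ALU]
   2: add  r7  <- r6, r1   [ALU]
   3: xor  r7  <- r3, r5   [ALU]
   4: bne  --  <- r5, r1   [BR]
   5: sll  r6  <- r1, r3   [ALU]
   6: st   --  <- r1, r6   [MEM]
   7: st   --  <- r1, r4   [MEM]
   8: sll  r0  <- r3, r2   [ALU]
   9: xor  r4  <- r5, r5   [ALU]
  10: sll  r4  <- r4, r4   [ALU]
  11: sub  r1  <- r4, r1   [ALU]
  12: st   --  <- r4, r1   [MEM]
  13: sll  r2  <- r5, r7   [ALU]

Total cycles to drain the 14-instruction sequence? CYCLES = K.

CYCLES = 10

c0: i0,i1 sub and  dual
c1: i2 add  WAW r7
c2: i3,i4 xor bne  dual
c3: i5 sll  RAW r6
c4: i6 st  no-port MEM/MEM
c5: i7,i8 st sll  dual
c6: i9 xor  RAW+WAW r4
c7: i10 sll  RAW r4
c8: i11 sub  RAW r1
c9: i12,i13 st sll  dual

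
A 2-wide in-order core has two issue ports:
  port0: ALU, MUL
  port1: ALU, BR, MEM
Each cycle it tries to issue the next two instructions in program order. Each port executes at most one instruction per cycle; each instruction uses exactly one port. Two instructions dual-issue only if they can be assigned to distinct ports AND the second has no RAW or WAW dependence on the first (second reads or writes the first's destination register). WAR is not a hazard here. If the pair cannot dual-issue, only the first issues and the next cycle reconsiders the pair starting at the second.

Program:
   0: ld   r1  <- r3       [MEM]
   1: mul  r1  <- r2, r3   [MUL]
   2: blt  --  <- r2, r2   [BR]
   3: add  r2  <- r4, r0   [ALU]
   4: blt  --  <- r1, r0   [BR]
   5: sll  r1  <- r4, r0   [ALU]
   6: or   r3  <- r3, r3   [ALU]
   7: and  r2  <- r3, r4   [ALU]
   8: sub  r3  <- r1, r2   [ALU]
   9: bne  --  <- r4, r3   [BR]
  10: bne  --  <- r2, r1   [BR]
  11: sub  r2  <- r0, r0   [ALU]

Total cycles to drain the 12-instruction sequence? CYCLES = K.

t=0 i0:ld ; WAW r1
t=1 i1/i2:mul+blt ; 2-wide
t=2 i3/i4:add+blt ; 2-wide
t=3 i5/i6:sll+or ; 2-wide
t=4 i7:and ; RAW r2
t=5 i8:sub ; RAW r3
t=6 i9:bne ; no-port BR/BR
t=7 i10/i11:bne+sub ; 2-wide

CYCLES = 8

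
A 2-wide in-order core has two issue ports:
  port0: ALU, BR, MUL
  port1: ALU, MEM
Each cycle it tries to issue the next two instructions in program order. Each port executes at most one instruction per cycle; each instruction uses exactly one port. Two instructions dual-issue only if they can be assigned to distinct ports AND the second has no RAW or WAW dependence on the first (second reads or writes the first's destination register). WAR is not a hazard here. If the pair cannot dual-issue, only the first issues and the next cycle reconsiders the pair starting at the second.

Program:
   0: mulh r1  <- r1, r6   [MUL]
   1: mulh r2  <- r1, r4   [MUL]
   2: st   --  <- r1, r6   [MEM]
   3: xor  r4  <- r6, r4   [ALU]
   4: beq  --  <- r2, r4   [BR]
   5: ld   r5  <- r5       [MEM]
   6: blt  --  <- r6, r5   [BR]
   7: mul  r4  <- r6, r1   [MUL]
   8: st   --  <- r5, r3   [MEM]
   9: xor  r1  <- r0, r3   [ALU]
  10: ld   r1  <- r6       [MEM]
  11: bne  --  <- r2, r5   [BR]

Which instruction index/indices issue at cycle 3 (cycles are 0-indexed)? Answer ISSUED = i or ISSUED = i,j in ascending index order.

  cy0 -> i0 (mulh.MUL) no-port MUL/MUL
  cy1 -> i1&i2 (mulh.MUL/st.MEM) 2-wide
  cy2 -> i3 (xor.ALU) RAW r4
  cy3 -> i4&i5 (beq.BR/ld.MEM) 2-wide
  cy4 -> i6 (blt.BR) no-port BR/MUL
  cy5 -> i7&i8 (mul.MUL/st.MEM) 2-wide
  cy6 -> i9 (xor.ALU) WAW r1
  cy7 -> i10&i11 (ld.MEM/bne.BR) 2-wide

ISSUED = 4,5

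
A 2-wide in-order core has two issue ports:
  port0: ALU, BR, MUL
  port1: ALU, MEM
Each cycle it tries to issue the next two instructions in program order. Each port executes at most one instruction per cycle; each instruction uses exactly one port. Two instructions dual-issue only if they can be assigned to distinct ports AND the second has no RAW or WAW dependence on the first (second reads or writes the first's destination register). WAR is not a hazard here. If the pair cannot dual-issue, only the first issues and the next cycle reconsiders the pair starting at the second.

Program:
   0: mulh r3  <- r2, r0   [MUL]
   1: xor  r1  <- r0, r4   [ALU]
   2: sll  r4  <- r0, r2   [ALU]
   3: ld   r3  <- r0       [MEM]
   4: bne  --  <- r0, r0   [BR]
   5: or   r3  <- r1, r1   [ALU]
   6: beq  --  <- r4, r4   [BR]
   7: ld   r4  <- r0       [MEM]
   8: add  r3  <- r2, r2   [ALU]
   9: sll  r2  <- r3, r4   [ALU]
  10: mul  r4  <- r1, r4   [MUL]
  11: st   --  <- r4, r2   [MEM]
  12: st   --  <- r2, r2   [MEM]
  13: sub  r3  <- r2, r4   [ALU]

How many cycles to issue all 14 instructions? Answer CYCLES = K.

CYCLES = 8

0. mulh.MUL;xor.ALU @i0&i1  | 2-wide
1. sll.ALU;ld.MEM @i2&i3  | 2-wide
2. bne.BR;or.ALU @i4&i5  | 2-wide
3. beq.BR;ld.MEM @i6&i7  | 2-wide
4. add.ALU @i8  | RAW r3
5. sll.ALU;mul.MUL @i9&i10  | 2-wide
6. st.MEM @i11  | no-port MEM/MEM
7. st.MEM;sub.ALU @i12&i13  | 2-wide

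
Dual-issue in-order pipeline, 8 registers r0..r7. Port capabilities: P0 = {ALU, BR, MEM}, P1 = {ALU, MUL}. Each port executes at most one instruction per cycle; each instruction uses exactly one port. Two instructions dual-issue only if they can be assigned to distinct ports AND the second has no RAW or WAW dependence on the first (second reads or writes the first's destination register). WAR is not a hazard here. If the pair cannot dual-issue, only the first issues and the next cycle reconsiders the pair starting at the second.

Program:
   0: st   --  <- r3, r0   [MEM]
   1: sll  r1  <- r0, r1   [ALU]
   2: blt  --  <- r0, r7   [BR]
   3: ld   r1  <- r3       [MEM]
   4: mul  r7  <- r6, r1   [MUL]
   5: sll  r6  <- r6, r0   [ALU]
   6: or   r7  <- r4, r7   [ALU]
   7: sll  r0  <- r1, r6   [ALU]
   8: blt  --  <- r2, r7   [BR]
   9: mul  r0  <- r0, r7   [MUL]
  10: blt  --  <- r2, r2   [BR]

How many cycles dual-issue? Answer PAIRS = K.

0. st.MEM sll.ALU @i0&i1  | dual
1. blt.BR @i2  | no-port BR/MEM
2. ld.MEM @i3  | RAW r1
3. mul.MUL sll.ALU @i4&i5  | dual
4. or.ALU sll.ALU @i6&i7  | dual
5. blt.BR mul.MUL @i8&i9  | dual
6. blt.BR @i10  | tail

PAIRS = 4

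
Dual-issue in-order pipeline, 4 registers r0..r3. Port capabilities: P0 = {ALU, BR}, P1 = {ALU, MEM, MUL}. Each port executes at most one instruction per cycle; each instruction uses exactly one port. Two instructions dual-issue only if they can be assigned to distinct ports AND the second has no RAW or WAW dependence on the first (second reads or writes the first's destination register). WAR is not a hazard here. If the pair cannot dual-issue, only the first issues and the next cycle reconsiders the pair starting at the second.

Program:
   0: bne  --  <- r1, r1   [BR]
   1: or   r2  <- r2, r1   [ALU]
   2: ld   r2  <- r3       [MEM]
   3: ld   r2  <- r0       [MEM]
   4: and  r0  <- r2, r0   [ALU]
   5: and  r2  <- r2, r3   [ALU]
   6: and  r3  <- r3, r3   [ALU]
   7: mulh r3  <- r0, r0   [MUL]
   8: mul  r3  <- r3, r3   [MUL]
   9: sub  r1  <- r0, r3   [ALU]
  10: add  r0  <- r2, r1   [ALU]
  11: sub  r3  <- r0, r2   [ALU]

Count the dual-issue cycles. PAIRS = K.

PAIRS = 2

t=0 i0/i1:bne+or ; pair
t=1 i2:ld ; no-port MEM/MEM
t=2 i3:ld ; RAW r2
t=3 i4/i5:and+and ; pair
t=4 i6:and ; WAW r3
t=5 i7:mulh ; no-port MUL/MUL
t=6 i8:mul ; RAW r3
t=7 i9:sub ; RAW r1
t=8 i10:add ; RAW r0
t=9 i11:sub ; tail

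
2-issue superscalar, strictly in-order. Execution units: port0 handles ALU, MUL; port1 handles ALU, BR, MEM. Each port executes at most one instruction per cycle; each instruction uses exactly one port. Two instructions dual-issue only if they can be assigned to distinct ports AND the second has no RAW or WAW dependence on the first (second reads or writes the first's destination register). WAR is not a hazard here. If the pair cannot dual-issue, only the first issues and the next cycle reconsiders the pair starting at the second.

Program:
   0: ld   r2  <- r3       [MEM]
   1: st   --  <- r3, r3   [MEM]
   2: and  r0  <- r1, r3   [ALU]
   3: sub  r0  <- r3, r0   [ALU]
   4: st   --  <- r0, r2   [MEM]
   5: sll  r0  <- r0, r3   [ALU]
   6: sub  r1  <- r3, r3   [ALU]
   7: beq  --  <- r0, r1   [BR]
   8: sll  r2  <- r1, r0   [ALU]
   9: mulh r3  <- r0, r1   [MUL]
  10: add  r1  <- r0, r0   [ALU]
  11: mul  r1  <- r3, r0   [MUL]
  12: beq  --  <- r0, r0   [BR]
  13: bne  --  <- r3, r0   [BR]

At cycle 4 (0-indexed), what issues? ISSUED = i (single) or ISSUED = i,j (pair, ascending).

c0: i0 ld.MEM  no-port MEM/MEM
c1: i1/i2 st.MEM;and.ALU  dual
c2: i3 sub.ALU  RAW r0
c3: i4/i5 st.MEM;sll.ALU  dual
c4: i6 sub.ALU  RAW r1
c5: i7/i8 beq.BR;sll.ALU  dual
c6: i9/i10 mulh.MUL;add.ALU  dual
c7: i11/i12 mul.MUL;beq.BR  dual
c8: i13 bne.BR  tail

ISSUED = 6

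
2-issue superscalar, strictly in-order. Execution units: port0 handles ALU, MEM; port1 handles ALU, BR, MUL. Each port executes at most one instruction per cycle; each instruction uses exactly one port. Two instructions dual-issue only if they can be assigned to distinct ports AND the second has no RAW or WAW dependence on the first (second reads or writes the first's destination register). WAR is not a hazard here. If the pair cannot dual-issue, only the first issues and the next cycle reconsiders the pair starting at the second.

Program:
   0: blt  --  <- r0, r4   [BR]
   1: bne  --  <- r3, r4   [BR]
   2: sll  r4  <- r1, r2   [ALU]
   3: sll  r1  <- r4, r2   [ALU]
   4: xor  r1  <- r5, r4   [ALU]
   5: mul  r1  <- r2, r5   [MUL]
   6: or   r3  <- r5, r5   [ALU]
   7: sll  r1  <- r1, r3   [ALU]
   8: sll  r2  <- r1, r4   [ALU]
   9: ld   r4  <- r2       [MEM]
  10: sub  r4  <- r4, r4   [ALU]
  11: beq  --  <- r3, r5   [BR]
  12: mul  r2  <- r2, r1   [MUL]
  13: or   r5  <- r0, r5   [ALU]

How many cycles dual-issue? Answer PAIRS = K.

t=0 i0:blt ; no-port BR/BR
t=1 i1&i2:bne;sll ; pair
t=2 i3:sll ; WAW r1
t=3 i4:xor ; WAW r1
t=4 i5&i6:mul;or ; pair
t=5 i7:sll ; RAW r1
t=6 i8:sll ; RAW r2
t=7 i9:ld ; RAW+WAW r4
t=8 i10&i11:sub;beq ; pair
t=9 i12&i13:mul;or ; pair

PAIRS = 4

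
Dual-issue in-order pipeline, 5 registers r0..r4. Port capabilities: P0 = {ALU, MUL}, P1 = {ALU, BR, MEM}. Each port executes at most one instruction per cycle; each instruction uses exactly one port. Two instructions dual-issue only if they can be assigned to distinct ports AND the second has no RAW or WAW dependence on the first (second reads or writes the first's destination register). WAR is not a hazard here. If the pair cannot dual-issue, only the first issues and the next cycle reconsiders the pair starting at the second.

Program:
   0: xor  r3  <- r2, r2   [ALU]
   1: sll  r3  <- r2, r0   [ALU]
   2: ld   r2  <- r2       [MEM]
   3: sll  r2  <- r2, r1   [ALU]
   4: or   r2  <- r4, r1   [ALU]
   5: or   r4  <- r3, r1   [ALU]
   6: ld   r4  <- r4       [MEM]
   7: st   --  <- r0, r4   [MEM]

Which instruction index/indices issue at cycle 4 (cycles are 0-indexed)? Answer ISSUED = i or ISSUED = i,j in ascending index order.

0. xor.ALU @i0  | WAW r3
1. sll.ALU;ld.MEM @i1+i2  | dual
2. sll.ALU @i3  | WAW r2
3. or.ALU;or.ALU @i4+i5  | dual
4. ld.MEM @i6  | no-port MEM/MEM
5. st.MEM @i7  | tail

ISSUED = 6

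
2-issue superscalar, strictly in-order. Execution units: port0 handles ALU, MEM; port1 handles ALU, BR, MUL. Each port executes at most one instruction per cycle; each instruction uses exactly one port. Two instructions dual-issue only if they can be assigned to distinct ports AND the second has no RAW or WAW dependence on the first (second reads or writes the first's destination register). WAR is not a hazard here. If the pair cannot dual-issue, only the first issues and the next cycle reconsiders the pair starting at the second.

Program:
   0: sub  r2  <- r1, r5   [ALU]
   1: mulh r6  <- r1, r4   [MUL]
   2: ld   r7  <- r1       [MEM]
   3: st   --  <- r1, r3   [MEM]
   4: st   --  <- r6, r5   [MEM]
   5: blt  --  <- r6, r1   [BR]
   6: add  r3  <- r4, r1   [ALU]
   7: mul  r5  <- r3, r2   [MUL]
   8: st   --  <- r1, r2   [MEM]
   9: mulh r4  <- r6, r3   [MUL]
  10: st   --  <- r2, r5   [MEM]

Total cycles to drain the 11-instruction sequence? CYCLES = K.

t=0 i0+i1:sub/mulh ; pair
t=1 i2:ld ; no-port MEM/MEM
t=2 i3:st ; no-port MEM/MEM
t=3 i4+i5:st/blt ; pair
t=4 i6:add ; RAW r3
t=5 i7+i8:mul/st ; pair
t=6 i9+i10:mulh/st ; pair

CYCLES = 7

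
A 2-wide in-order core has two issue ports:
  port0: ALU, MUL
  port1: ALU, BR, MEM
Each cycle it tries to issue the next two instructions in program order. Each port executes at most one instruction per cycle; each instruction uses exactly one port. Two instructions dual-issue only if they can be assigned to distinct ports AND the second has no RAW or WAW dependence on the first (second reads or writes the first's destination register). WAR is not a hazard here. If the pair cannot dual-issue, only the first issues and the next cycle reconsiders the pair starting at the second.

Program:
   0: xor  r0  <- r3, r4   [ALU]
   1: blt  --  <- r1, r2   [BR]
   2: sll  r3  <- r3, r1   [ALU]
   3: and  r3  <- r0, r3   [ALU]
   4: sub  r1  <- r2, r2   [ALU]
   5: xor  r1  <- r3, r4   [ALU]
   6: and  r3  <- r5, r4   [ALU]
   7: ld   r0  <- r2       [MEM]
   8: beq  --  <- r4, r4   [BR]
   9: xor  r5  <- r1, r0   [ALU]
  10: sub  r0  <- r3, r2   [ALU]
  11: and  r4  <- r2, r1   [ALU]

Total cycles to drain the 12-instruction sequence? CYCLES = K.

#0 head=0: xor/blt i0+i1 pair
#1 head=2: sll i2 RAW+WAW r3
#2 head=3: and/sub i3+i4 pair
#3 head=5: xor/and i5+i6 pair
#4 head=7: ld i7 no-port MEM/BR
#5 head=8: beq/xor i8+i9 pair
#6 head=10: sub/and i10+i11 pair

CYCLES = 7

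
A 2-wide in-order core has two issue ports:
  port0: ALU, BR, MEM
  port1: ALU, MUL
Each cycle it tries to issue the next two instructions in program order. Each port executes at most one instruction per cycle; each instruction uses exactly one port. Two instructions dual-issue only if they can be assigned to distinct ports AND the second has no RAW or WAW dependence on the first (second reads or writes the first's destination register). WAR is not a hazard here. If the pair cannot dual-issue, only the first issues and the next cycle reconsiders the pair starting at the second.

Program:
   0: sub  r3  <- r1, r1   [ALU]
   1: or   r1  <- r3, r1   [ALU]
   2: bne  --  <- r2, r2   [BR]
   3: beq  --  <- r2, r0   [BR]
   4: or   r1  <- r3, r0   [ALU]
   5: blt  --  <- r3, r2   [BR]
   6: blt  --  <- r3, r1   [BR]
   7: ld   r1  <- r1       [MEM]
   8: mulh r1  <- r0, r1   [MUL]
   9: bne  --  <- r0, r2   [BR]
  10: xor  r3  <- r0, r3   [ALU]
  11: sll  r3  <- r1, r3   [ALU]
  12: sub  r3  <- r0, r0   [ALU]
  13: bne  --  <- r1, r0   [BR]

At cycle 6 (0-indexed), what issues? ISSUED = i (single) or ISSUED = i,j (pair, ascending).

ISSUED = 8,9

t=0 i0:sub ; RAW r3
t=1 i1/i2:or;bne ; pair
t=2 i3/i4:beq;or ; pair
t=3 i5:blt ; no-port BR/BR
t=4 i6:blt ; no-port BR/MEM
t=5 i7:ld ; RAW+WAW r1
t=6 i8/i9:mulh;bne ; pair
t=7 i10:xor ; RAW+WAW r3
t=8 i11:sll ; WAW r3
t=9 i12/i13:sub;bne ; pair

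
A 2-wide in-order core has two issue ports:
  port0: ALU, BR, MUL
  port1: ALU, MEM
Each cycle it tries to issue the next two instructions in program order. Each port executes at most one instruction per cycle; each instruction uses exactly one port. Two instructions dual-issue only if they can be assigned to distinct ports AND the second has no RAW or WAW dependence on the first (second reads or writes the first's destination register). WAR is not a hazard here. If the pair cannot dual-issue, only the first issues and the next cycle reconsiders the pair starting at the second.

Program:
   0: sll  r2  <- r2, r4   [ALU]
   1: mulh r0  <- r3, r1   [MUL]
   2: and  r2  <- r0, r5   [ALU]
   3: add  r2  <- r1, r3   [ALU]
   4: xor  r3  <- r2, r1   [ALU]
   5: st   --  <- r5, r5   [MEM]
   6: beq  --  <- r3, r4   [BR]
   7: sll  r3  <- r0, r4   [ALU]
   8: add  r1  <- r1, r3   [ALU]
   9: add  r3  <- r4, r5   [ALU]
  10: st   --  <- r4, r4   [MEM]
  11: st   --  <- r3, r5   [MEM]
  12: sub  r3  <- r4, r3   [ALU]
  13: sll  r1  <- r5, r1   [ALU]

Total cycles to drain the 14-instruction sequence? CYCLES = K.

[0] i0/i1  sll.ALU+mulh.MUL  -- 2-wide
[1] i2  and.ALU  -- WAW r2
[2] i3  add.ALU  -- RAW r2
[3] i4/i5  xor.ALU+st.MEM  -- 2-wide
[4] i6/i7  beq.BR+sll.ALU  -- 2-wide
[5] i8/i9  add.ALU+add.ALU  -- 2-wide
[6] i10  st.MEM  -- no-port MEM/MEM
[7] i11/i12  st.MEM+sub.ALU  -- 2-wide
[8] i13  sll.ALU  -- tail

CYCLES = 9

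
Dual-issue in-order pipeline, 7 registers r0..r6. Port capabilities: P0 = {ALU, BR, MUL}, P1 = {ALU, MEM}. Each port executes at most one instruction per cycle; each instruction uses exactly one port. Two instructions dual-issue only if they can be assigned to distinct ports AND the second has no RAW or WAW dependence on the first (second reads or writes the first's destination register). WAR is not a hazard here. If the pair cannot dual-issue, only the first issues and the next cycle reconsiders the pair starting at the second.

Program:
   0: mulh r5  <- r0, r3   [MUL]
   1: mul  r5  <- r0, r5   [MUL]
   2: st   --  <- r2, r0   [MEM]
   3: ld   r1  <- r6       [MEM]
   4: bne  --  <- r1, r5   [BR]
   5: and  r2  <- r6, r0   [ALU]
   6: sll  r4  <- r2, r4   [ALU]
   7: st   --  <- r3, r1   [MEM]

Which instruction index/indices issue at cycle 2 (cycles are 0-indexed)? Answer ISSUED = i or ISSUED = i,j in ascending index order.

[0] i0  mulh.MUL  -- no-port MUL/MUL
[1] i1,i2  mul.MUL;st.MEM  -- pair
[2] i3  ld.MEM  -- RAW r1
[3] i4,i5  bne.BR;and.ALU  -- pair
[4] i6,i7  sll.ALU;st.MEM  -- pair

ISSUED = 3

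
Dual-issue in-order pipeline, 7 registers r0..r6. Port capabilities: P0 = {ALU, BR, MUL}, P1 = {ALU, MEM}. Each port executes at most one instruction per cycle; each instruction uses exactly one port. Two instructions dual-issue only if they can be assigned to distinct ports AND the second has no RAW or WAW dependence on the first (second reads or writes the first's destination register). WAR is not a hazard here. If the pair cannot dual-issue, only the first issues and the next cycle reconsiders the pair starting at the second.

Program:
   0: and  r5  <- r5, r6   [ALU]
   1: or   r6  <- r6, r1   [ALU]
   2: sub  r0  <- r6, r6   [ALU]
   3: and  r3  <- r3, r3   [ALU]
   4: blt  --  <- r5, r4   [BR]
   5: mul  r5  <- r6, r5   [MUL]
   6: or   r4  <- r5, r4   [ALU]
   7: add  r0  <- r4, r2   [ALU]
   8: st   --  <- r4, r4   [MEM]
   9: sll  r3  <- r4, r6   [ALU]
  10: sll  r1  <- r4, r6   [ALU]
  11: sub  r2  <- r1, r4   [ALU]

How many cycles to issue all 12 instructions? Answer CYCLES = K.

t=0 i0&i1:and.ALU or.ALU ; 2-wide
t=1 i2&i3:sub.ALU and.ALU ; 2-wide
t=2 i4:blt.BR ; no-port BR/MUL
t=3 i5:mul.MUL ; RAW r5
t=4 i6:or.ALU ; RAW r4
t=5 i7&i8:add.ALU st.MEM ; 2-wide
t=6 i9&i10:sll.ALU sll.ALU ; 2-wide
t=7 i11:sub.ALU ; tail

CYCLES = 8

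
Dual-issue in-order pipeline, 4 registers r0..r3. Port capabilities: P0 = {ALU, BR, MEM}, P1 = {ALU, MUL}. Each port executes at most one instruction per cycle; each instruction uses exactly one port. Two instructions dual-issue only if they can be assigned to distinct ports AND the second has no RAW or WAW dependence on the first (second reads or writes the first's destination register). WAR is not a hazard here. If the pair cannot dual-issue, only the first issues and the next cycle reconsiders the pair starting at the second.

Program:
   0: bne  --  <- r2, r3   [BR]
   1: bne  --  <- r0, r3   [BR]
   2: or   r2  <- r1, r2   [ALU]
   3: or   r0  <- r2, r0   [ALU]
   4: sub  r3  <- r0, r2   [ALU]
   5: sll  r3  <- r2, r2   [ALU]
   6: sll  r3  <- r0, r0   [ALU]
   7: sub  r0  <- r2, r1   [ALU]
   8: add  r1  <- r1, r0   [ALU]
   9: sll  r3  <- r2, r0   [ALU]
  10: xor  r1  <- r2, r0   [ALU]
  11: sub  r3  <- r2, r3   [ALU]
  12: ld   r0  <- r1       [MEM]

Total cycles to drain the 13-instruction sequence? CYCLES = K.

CYCLES = 9

  cy0 -> i0 (bne.BR) no-port BR/BR
  cy1 -> i1/i2 (bne.BR/or.ALU) pair
  cy2 -> i3 (or.ALU) RAW r0
  cy3 -> i4 (sub.ALU) WAW r3
  cy4 -> i5 (sll.ALU) WAW r3
  cy5 -> i6/i7 (sll.ALU/sub.ALU) pair
  cy6 -> i8/i9 (add.ALU/sll.ALU) pair
  cy7 -> i10/i11 (xor.ALU/sub.ALU) pair
  cy8 -> i12 (ld.MEM) tail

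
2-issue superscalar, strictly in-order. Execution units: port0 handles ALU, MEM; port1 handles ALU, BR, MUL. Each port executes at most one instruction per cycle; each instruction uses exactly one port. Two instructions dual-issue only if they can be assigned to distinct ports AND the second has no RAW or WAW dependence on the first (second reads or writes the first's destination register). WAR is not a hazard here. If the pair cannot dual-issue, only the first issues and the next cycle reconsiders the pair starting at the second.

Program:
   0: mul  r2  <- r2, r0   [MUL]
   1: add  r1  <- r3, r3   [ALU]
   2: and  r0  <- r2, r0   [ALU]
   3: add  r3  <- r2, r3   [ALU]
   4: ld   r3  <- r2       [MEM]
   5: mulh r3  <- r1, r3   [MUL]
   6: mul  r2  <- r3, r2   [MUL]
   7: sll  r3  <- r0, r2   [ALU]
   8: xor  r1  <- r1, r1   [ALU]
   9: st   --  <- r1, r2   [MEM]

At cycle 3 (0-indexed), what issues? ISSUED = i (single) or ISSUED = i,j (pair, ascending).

  cy0 -> i0+i1 (mul.MUL;add.ALU) dual
  cy1 -> i2+i3 (and.ALU;add.ALU) dual
  cy2 -> i4 (ld.MEM) RAW+WAW r3
  cy3 -> i5 (mulh.MUL) no-port MUL/MUL
  cy4 -> i6 (mul.MUL) RAW r2
  cy5 -> i7+i8 (sll.ALU;xor.ALU) dual
  cy6 -> i9 (st.MEM) tail

ISSUED = 5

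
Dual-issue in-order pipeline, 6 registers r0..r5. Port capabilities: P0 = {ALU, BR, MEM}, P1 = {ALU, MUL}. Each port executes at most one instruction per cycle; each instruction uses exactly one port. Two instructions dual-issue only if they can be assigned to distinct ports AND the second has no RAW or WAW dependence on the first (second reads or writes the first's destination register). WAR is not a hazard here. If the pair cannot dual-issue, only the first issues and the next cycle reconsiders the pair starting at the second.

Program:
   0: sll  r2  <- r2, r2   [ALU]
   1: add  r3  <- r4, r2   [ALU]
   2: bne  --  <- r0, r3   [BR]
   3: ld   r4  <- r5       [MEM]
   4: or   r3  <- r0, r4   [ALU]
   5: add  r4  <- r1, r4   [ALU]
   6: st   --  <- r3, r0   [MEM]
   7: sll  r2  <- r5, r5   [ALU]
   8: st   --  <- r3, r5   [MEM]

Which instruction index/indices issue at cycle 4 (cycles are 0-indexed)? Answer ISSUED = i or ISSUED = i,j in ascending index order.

c0: i0 sll.ALU  RAW r2
c1: i1 add.ALU  RAW r3
c2: i2 bne.BR  no-port BR/MEM
c3: i3 ld.MEM  RAW r4
c4: i4/i5 or.ALU add.ALU  pair
c5: i6/i7 st.MEM sll.ALU  pair
c6: i8 st.MEM  tail

ISSUED = 4,5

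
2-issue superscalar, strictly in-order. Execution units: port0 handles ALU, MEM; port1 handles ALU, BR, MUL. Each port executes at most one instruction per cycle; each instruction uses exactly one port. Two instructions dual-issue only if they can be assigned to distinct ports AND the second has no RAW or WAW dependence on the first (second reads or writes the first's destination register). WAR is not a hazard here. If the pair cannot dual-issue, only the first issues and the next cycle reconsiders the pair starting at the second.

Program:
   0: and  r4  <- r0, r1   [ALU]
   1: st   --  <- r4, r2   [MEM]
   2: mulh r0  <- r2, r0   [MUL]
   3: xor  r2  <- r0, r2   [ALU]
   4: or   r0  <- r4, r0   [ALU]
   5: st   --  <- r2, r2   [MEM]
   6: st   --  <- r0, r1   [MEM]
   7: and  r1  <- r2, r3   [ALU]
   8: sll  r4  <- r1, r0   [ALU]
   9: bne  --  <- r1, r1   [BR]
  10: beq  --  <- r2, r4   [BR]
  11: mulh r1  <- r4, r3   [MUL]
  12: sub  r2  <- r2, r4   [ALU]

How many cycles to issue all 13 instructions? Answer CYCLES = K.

  cy0 -> i0 (and.ALU) RAW r4
  cy1 -> i1&i2 (st.MEM mulh.MUL) dual
  cy2 -> i3&i4 (xor.ALU or.ALU) dual
  cy3 -> i5 (st.MEM) no-port MEM/MEM
  cy4 -> i6&i7 (st.MEM and.ALU) dual
  cy5 -> i8&i9 (sll.ALU bne.BR) dual
  cy6 -> i10 (beq.BR) no-port BR/MUL
  cy7 -> i11&i12 (mulh.MUL sub.ALU) dual

CYCLES = 8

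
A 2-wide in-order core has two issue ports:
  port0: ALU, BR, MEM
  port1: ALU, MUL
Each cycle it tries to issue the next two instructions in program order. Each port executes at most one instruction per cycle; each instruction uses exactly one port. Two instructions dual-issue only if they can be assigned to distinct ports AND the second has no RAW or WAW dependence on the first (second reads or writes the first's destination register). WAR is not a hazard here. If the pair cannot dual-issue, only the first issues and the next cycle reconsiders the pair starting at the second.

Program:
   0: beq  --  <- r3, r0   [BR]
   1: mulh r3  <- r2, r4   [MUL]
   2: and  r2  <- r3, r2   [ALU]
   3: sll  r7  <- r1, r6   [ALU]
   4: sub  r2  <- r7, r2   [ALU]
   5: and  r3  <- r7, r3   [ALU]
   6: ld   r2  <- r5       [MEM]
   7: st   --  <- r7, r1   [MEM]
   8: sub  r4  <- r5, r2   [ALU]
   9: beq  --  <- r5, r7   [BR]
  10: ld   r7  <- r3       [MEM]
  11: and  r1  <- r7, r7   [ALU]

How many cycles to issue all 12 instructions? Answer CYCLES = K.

CYCLES = 8

[0] i0+i1  beq.BR mulh.MUL  -- pair
[1] i2+i3  and.ALU sll.ALU  -- pair
[2] i4+i5  sub.ALU and.ALU  -- pair
[3] i6  ld.MEM  -- no-port MEM/MEM
[4] i7+i8  st.MEM sub.ALU  -- pair
[5] i9  beq.BR  -- no-port BR/MEM
[6] i10  ld.MEM  -- RAW r7
[7] i11  and.ALU  -- tail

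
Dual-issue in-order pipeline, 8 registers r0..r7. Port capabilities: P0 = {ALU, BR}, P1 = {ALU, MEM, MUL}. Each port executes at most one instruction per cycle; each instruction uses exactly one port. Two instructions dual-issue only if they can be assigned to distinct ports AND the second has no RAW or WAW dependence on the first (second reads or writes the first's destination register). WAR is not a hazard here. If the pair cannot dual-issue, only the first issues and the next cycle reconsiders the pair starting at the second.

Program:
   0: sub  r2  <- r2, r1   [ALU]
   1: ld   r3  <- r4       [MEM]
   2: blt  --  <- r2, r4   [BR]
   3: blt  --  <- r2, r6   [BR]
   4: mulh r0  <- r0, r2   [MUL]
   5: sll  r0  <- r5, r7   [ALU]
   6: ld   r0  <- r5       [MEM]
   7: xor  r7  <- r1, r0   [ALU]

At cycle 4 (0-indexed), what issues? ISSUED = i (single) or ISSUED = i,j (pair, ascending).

ISSUED = 6

t=0 i0/i1:sub.ALU;ld.MEM ; pair
t=1 i2:blt.BR ; no-port BR/BR
t=2 i3/i4:blt.BR;mulh.MUL ; pair
t=3 i5:sll.ALU ; WAW r0
t=4 i6:ld.MEM ; RAW r0
t=5 i7:xor.ALU ; tail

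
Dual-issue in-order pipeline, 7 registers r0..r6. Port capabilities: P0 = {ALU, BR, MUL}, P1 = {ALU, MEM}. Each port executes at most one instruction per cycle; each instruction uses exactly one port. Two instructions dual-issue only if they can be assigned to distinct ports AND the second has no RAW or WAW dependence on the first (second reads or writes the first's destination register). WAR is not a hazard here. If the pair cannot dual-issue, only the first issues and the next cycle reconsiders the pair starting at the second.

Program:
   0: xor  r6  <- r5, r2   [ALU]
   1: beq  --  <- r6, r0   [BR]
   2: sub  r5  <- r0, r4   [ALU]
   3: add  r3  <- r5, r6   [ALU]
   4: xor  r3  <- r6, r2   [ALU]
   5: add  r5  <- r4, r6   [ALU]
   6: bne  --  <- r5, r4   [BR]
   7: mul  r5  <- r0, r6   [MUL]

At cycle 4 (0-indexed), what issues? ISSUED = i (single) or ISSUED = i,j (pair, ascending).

ISSUED = 6

0. xor.ALU @i0  | RAW r6
1. beq.BR;sub.ALU @i1,i2  | dual
2. add.ALU @i3  | WAW r3
3. xor.ALU;add.ALU @i4,i5  | dual
4. bne.BR @i6  | no-port BR/MUL
5. mul.MUL @i7  | tail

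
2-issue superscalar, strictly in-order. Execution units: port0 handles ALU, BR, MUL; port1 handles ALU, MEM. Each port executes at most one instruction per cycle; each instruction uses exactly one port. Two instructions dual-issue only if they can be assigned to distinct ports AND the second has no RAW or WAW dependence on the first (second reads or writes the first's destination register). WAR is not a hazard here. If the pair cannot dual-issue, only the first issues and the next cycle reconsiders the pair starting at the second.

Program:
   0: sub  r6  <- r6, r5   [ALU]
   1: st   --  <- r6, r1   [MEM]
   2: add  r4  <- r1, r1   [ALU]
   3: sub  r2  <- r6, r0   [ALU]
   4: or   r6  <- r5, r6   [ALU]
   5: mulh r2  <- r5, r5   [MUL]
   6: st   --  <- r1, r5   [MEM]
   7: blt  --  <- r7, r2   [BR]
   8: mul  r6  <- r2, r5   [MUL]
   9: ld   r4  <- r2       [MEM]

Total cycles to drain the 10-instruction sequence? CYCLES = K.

CYCLES = 6

  cy0 -> i0 (sub.ALU) RAW r6
  cy1 -> i1,i2 (st.MEM add.ALU) pair
  cy2 -> i3,i4 (sub.ALU or.ALU) pair
  cy3 -> i5,i6 (mulh.MUL st.MEM) pair
  cy4 -> i7 (blt.BR) no-port BR/MUL
  cy5 -> i8,i9 (mul.MUL ld.MEM) pair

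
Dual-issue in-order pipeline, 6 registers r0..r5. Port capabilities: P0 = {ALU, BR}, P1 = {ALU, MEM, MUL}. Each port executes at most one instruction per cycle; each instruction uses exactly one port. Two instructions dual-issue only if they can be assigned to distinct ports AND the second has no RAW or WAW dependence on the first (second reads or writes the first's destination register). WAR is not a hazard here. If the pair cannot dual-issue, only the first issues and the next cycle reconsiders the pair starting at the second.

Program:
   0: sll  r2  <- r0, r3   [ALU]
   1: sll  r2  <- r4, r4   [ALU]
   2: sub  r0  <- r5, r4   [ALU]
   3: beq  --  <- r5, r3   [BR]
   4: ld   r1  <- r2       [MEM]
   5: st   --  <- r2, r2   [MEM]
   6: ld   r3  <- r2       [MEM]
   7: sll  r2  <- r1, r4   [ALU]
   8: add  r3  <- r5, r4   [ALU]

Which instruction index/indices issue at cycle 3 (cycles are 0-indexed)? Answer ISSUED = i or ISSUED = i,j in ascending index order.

ISSUED = 5

0. sll.ALU @i0  | WAW r2
1. sll.ALU+sub.ALU @i1/i2  | 2-wide
2. beq.BR+ld.MEM @i3/i4  | 2-wide
3. st.MEM @i5  | no-port MEM/MEM
4. ld.MEM+sll.ALU @i6/i7  | 2-wide
5. add.ALU @i8  | tail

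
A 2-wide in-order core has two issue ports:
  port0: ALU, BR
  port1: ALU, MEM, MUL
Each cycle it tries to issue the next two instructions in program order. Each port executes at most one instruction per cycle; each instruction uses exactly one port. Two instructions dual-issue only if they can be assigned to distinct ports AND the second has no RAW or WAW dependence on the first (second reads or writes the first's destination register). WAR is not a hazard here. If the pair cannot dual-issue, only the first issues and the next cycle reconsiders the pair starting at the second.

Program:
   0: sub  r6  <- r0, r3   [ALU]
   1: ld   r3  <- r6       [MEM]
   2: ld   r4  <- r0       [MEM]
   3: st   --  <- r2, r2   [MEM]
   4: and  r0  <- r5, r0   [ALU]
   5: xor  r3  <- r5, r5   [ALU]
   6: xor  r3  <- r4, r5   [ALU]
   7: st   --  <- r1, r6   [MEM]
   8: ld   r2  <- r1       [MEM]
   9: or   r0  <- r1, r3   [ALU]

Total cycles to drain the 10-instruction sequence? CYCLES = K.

CYCLES = 7

0. sub @i0  | RAW r6
1. ld @i1  | no-port MEM/MEM
2. ld @i2  | no-port MEM/MEM
3. st;and @i3/i4  | 2-wide
4. xor @i5  | WAW r3
5. xor;st @i6/i7  | 2-wide
6. ld;or @i8/i9  | 2-wide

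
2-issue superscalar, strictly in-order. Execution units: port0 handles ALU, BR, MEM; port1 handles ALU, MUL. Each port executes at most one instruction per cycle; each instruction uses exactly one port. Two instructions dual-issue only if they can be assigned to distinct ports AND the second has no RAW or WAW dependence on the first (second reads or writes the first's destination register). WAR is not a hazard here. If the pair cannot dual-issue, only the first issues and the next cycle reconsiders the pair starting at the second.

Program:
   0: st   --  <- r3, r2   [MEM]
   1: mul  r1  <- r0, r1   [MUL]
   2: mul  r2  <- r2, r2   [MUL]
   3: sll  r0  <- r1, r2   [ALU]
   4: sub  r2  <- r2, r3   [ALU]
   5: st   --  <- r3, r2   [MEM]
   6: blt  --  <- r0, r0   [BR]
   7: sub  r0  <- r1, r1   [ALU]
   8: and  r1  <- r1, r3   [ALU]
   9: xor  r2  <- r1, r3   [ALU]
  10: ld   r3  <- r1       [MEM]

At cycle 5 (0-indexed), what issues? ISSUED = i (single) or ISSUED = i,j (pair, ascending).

t=0 i0/i1:st.MEM;mul.MUL ; pair
t=1 i2:mul.MUL ; RAW r2
t=2 i3/i4:sll.ALU;sub.ALU ; pair
t=3 i5:st.MEM ; no-port MEM/BR
t=4 i6/i7:blt.BR;sub.ALU ; pair
t=5 i8:and.ALU ; RAW r1
t=6 i9/i10:xor.ALU;ld.MEM ; pair

ISSUED = 8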